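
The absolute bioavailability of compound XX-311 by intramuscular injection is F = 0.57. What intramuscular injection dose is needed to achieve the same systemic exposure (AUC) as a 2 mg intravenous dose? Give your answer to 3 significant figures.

For equal systemic exposure: F × D_ev = D_iv
D_ev = D_iv / F = 2 / 0.57 = 3.50877 mg

D_intramuscular = 3.51 mg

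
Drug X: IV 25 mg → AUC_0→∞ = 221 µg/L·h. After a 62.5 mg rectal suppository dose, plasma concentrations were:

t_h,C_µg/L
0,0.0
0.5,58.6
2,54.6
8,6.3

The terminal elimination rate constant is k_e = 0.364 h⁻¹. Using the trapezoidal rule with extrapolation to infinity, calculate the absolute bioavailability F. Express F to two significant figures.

F = 0.54

Trapezoidal AUC_0→8 (rectal suppository):
  [0→0.5]: (0.0+58.6)/2 × 0.5 = 14.65
  [0.5→2]: (58.6+54.6)/2 × 1.5 = 84.9
  [2→8]: (54.6+6.3)/2 × 6 = 182.7
  Sum = 282.25 µg/L·h
Tail: C_last/k_e = 6.3/0.364 = 17.308
AUC_0→∞ (rectal suppository) = 282.25 + 17.308 = 299.558 µg/L·h
F = (AUC_ev/D_ev)/(AUC_iv/D_iv) = (299.558/62.5)/(221/25) = 4.792928/8.84 = 0.5422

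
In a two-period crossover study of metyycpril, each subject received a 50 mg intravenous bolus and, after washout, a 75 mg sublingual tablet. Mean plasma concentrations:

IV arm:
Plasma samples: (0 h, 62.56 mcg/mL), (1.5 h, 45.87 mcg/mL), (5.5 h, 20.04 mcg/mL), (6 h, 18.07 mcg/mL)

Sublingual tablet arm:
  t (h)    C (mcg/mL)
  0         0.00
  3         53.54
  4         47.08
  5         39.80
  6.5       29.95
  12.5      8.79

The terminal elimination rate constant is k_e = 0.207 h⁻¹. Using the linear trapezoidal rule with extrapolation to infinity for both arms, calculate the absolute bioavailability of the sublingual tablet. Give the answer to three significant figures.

Trapezoidal AUC_0→6 (IV):
  [0→1.5]: (62.56+45.87)/2 × 1.5 = 81.3225
  [1.5→5.5]: (45.87+20.04)/2 × 4 = 131.82
  [5.5→6]: (20.04+18.07)/2 × 0.5 = 9.5275
  Sum = 222.67 mcg/mL·h
IV tail: 18.07/0.207 = 87.295; AUC_iv,0→∞ = 222.67 + 87.295 = 309.965 mcg/mL·h
Trapezoidal AUC_0→12.5 (sublingual tablet):
  [0→3]: (0.00+53.54)/2 × 3 = 80.31
  [3→4]: (53.54+47.08)/2 × 1 = 50.31
  [4→5]: (47.08+39.80)/2 × 1 = 43.44
  [5→6.5]: (39.80+29.95)/2 × 1.5 = 52.3125
  [6.5→12.5]: (29.95+8.79)/2 × 6 = 116.22
  Sum = 342.5925 mcg/mL·h
sublingual tablet tail: 8.79/0.207 = 42.464; AUC_ev,0→∞ = 342.5925 + 42.464 = 385.0565 mcg/mL·h
F = (AUC_ev/D_ev)/(AUC_iv/D_iv) = (385.0565/75)/(309.965/50) = 5.13409/6.1993 = 0.8282

F = 0.828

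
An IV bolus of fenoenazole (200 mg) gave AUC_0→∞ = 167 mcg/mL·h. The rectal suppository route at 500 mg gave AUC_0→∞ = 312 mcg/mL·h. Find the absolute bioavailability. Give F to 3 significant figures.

F = 0.747

F = (AUC_ev / D_ev) / (AUC_iv / D_iv)
  = (312/500) / (167/200)
  = 0.624 / 0.835 = 0.7473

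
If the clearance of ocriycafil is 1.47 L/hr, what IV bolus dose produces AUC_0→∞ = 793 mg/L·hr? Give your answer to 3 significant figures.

Dose_iv = CL × AUC_0→∞
     = 1.47 × 793 = 1165.71 mg

Dose = 1170 mg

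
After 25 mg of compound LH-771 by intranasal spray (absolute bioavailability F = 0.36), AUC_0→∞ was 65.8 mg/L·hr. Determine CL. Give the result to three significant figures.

CL = 0.137 L/hr

CL = F × Dose / AUC_0→∞
   = 0.36 × 25 / 65.8 = 0.136778 L/hr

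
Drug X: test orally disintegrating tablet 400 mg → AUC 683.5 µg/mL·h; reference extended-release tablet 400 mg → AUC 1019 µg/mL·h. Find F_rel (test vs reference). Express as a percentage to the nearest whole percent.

F_rel = 67%

F_rel = (AUC_test/D_test) / (AUC_ref/D_ref)
      = (683.5/400) / (1019/400)
      = 1.70875 / 2.5475 = 0.6708 = 67.08%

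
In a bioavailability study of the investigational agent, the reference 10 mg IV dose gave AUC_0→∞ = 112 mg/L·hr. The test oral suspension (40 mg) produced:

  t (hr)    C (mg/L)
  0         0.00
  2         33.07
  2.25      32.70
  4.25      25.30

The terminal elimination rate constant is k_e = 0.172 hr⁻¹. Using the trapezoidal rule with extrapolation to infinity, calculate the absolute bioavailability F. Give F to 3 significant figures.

Trapezoidal AUC_0→4.25 (oral suspension):
  [0→2]: (0.00+33.07)/2 × 2 = 33.07
  [2→2.25]: (33.07+32.70)/2 × 0.25 = 8.22125
  [2.25→4.25]: (32.70+25.30)/2 × 2 = 58.0
  Sum = 99.29125 mg/L·hr
Tail: C_last/k_e = 25.30/0.172 = 147.093
AUC_0→∞ (oral suspension) = 99.29125 + 147.093 = 246.38425 mg/L·hr
F = (AUC_ev/D_ev)/(AUC_iv/D_iv) = (246.38425/40)/(112/10) = 6.15961/11.2 = 0.5500

F = 0.550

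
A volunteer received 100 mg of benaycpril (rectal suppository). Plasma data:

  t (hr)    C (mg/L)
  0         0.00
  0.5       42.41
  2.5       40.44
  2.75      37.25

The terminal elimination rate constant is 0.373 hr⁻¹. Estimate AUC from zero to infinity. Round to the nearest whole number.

AUC = 203 mg/L·hr

Trapezoidal AUC_0→2.75:
  [0→0.5]: (0.00+42.41)/2 × 0.5 = 10.6025
  [0.5→2.5]: (42.41+40.44)/2 × 2 = 82.85
  [2.5→2.75]: (40.44+37.25)/2 × 0.25 = 9.71125
  Sum = 103.16375 mg/L·hr
Extrapolated tail: C_last / k_e = 37.25 / 0.373 = 99.866
AUC_0→∞ = 103.16375 + 99.866 = 203.02975 mg/L·hr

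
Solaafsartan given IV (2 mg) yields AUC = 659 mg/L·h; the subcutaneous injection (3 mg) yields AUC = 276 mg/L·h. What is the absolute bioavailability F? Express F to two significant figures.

F = 0.28

F = (AUC_ev / D_ev) / (AUC_iv / D_iv)
  = (276/3) / (659/2)
  = 92 / 329.5 = 0.2792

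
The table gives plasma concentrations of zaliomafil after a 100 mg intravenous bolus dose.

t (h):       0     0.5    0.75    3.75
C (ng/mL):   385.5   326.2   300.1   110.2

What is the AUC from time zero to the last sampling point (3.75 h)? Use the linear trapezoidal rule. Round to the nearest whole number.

AUC = 872 ng/mL·h

Trapezoidal AUC_0→3.75:
  [0→0.5]: (385.5+326.2)/2 × 0.5 = 177.925
  [0.5→0.75]: (326.2+300.1)/2 × 0.25 = 78.2875
  [0.75→3.75]: (300.1+110.2)/2 × 3 = 615.45
  Sum = 871.6625 ng/mL·h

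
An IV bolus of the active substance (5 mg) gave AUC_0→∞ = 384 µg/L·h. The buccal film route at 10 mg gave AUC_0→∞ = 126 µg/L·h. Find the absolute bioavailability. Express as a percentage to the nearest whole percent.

F = 16%

F = (AUC_ev / D_ev) / (AUC_iv / D_iv)
  = (126/10) / (384/5)
  = 12.6 / 76.8 = 0.1641
  = 16.41%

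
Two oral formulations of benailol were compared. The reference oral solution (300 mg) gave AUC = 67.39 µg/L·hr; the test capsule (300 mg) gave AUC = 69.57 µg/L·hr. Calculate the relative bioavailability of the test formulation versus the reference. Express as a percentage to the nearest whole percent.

F_rel = (AUC_test/D_test) / (AUC_ref/D_ref)
      = (69.57/300) / (67.39/300)
      = 0.2319 / 0.224633 = 1.0324 = 103.24%

F_rel = 103%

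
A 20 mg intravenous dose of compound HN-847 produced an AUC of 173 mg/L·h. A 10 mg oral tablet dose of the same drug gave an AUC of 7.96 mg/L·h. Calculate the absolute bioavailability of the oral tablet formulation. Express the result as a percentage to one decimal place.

F = 9.2%

F = (AUC_ev / D_ev) / (AUC_iv / D_iv)
  = (7.96/10) / (173/20)
  = 0.796 / 8.65 = 0.0920
  = 9.20%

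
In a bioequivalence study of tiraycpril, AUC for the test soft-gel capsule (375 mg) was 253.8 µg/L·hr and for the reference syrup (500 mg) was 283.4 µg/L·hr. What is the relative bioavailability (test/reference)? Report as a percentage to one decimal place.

F_rel = 119.4%

F_rel = (AUC_test/D_test) / (AUC_ref/D_ref)
      = (253.8/375) / (283.4/500)
      = 0.6768 / 0.5668 = 1.1941 = 119.41%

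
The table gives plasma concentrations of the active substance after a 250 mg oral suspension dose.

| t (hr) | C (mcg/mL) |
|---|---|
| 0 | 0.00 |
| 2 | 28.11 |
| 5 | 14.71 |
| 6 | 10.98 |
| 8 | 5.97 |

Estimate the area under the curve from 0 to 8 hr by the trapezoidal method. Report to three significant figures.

Trapezoidal AUC_0→8:
  [0→2]: (0.00+28.11)/2 × 2 = 28.11
  [2→5]: (28.11+14.71)/2 × 3 = 64.23
  [5→6]: (14.71+10.98)/2 × 1 = 12.845
  [6→8]: (10.98+5.97)/2 × 2 = 16.95
  Sum = 122.135 mcg/mL·hr

AUC = 122 mcg/mL·hr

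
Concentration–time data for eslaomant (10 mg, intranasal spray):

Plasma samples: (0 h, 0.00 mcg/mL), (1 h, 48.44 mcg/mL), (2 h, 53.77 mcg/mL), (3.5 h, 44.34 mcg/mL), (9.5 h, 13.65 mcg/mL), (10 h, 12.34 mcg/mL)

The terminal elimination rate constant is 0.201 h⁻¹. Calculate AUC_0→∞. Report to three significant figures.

AUC = 391 mcg/mL·h

Trapezoidal AUC_0→10:
  [0→1]: (0.00+48.44)/2 × 1 = 24.22
  [1→2]: (48.44+53.77)/2 × 1 = 51.105
  [2→3.5]: (53.77+44.34)/2 × 1.5 = 73.5825
  [3.5→9.5]: (44.34+13.65)/2 × 6 = 173.97
  [9.5→10]: (13.65+12.34)/2 × 0.5 = 6.4975
  Sum = 329.375 mcg/mL·h
Extrapolated tail: C_last / k_e = 12.34 / 0.201 = 61.393
AUC_0→∞ = 329.375 + 61.393 = 390.768 mcg/mL·h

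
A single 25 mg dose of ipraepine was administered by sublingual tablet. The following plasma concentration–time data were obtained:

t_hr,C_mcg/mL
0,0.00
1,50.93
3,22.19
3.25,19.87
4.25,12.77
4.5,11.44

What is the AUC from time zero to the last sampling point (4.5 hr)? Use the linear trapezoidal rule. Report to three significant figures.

AUC = 123 mcg/mL·hr

Trapezoidal AUC_0→4.5:
  [0→1]: (0.00+50.93)/2 × 1 = 25.465
  [1→3]: (50.93+22.19)/2 × 2 = 73.12
  [3→3.25]: (22.19+19.87)/2 × 0.25 = 5.2575
  [3.25→4.25]: (19.87+12.77)/2 × 1 = 16.32
  [4.25→4.5]: (12.77+11.44)/2 × 0.25 = 3.02625
  Sum = 123.18875 mcg/mL·hr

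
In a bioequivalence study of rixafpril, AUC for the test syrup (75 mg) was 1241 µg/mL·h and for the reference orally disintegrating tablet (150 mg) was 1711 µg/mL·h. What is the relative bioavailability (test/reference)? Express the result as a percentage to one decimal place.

F_rel = 145.1%

F_rel = (AUC_test/D_test) / (AUC_ref/D_ref)
      = (1241/75) / (1711/150)
      = 16.5467 / 11.4067 = 1.4506 = 145.06%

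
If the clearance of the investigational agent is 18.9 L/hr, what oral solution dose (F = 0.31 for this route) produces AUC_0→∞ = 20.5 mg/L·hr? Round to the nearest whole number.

Dose = CL × AUC_0→∞ / F
     = 18.9 × 20.5 / 0.31 = 1249.84 mg

Dose = 1250 mg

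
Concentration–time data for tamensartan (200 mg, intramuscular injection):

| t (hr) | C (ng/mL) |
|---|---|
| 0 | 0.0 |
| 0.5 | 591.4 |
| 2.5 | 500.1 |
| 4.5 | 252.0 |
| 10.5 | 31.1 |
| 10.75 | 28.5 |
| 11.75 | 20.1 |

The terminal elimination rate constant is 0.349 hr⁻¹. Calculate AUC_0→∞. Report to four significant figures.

Trapezoidal AUC_0→11.75:
  [0→0.5]: (0.0+591.4)/2 × 0.5 = 147.85
  [0.5→2.5]: (591.4+500.1)/2 × 2 = 1091.5
  [2.5→4.5]: (500.1+252.0)/2 × 2 = 752.1
  [4.5→10.5]: (252.0+31.1)/2 × 6 = 849.3
  [10.5→10.75]: (31.1+28.5)/2 × 0.25 = 7.45
  [10.75→11.75]: (28.5+20.1)/2 × 1 = 24.3
  Sum = 2872.5 ng/mL·hr
Extrapolated tail: C_last / k_e = 20.1 / 0.349 = 57.593
AUC_0→∞ = 2872.5 + 57.593 = 2930.093 ng/mL·hr

AUC = 2930 ng/mL·hr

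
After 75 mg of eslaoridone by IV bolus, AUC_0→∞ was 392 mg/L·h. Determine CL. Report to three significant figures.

CL = 0.191 L/h

CL = Dose_iv / AUC_0→∞
   = 75 / 392 = 0.191327 L/h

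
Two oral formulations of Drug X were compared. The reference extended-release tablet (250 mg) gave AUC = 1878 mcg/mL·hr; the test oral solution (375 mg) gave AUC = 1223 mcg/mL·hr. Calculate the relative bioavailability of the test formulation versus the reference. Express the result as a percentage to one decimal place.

F_rel = (AUC_test/D_test) / (AUC_ref/D_ref)
      = (1223/375) / (1878/250)
      = 3.26133 / 7.512 = 0.4341 = 43.41%

F_rel = 43.4%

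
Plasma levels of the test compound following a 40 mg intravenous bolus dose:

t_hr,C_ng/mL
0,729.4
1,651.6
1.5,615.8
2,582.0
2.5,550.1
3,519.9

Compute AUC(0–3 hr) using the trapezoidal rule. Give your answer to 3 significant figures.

Trapezoidal AUC_0→3:
  [0→1]: (729.4+651.6)/2 × 1 = 690.5
  [1→1.5]: (651.6+615.8)/2 × 0.5 = 316.85
  [1.5→2]: (615.8+582.0)/2 × 0.5 = 299.45
  [2→2.5]: (582.0+550.1)/2 × 0.5 = 283.025
  [2.5→3]: (550.1+519.9)/2 × 0.5 = 267.5
  Sum = 1857.325 ng/mL·hr

AUC = 1860 ng/mL·hr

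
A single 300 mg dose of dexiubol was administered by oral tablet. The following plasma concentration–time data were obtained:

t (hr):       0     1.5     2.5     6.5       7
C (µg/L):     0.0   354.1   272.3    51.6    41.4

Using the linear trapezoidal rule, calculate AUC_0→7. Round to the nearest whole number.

Trapezoidal AUC_0→7:
  [0→1.5]: (0.0+354.1)/2 × 1.5 = 265.575
  [1.5→2.5]: (354.1+272.3)/2 × 1 = 313.2
  [2.5→6.5]: (272.3+51.6)/2 × 4 = 647.8
  [6.5→7]: (51.6+41.4)/2 × 0.5 = 23.25
  Sum = 1249.825 µg/L·hr

AUC = 1250 µg/L·hr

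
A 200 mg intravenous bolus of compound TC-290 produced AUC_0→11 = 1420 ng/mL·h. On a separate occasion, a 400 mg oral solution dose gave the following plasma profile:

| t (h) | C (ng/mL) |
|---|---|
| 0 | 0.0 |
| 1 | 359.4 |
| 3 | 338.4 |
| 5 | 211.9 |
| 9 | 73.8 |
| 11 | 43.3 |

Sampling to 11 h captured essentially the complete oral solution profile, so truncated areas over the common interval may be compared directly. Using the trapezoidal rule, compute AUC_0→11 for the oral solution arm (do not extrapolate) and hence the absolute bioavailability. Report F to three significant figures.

Trapezoidal AUC_0→11 (oral solution):
  [0→1]: (0.0+359.4)/2 × 1 = 179.7
  [1→3]: (359.4+338.4)/2 × 2 = 697.8
  [3→5]: (338.4+211.9)/2 × 2 = 550.3
  [5→9]: (211.9+73.8)/2 × 4 = 571.4
  [9→11]: (73.8+43.3)/2 × 2 = 117.1
  Sum = 2116.3 ng/mL·h
F = (AUC_ev/D_ev)/(AUC_iv/D_iv) = (2116.3/400)/(1420/200) = 5.29075/7.1 = 0.7452

F = 0.745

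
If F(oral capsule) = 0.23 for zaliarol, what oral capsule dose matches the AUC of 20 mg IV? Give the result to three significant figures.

For equal systemic exposure: F × D_ev = D_iv
D_ev = D_iv / F = 20 / 0.23 = 86.9565 mg

D_oral = 87.0 mg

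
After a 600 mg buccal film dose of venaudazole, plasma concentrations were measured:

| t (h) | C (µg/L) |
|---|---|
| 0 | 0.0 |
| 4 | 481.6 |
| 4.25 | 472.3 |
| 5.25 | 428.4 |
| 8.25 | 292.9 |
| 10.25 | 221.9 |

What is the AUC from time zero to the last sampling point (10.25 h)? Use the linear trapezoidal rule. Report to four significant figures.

Trapezoidal AUC_0→10.25:
  [0→4]: (0.0+481.6)/2 × 4 = 963.2
  [4→4.25]: (481.6+472.3)/2 × 0.25 = 119.2375
  [4.25→5.25]: (472.3+428.4)/2 × 1 = 450.35
  [5.25→8.25]: (428.4+292.9)/2 × 3 = 1081.95
  [8.25→10.25]: (292.9+221.9)/2 × 2 = 514.8
  Sum = 3129.5375 µg/L·h

AUC = 3130 µg/L·h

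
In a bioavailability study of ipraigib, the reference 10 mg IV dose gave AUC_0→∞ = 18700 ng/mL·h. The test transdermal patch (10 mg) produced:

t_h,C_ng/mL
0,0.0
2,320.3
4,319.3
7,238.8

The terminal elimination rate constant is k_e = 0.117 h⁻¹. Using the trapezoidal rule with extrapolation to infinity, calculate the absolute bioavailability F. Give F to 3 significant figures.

F = 0.205

Trapezoidal AUC_0→7 (transdermal patch):
  [0→2]: (0.0+320.3)/2 × 2 = 320.3
  [2→4]: (320.3+319.3)/2 × 2 = 639.6
  [4→7]: (319.3+238.8)/2 × 3 = 837.15
  Sum = 1797.05 ng/mL·h
Tail: C_last/k_e = 238.8/0.117 = 2041.026
AUC_0→∞ (transdermal patch) = 1797.05 + 2041.026 = 3838.076 ng/mL·h
F = (AUC_ev/D_ev)/(AUC_iv/D_iv) = (3838.076/10)/(18700/10) = 383.8076/1870 = 0.2052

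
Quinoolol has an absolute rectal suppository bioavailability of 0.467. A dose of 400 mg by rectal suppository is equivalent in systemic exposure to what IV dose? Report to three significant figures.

Systemic exposure from an extravascular dose = F × D_ev, so the equivalent IV dose is F × D_ev.
D_iv = F × D_ev = 0.467 × 400 = 186.8 mg

D_iv = 187 mg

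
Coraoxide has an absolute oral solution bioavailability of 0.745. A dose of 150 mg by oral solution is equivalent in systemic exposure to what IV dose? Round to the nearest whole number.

D_iv = 112 mg

Systemic exposure from an extravascular dose = F × D_ev, so the equivalent IV dose is F × D_ev.
D_iv = F × D_ev = 0.745 × 150 = 111.75 mg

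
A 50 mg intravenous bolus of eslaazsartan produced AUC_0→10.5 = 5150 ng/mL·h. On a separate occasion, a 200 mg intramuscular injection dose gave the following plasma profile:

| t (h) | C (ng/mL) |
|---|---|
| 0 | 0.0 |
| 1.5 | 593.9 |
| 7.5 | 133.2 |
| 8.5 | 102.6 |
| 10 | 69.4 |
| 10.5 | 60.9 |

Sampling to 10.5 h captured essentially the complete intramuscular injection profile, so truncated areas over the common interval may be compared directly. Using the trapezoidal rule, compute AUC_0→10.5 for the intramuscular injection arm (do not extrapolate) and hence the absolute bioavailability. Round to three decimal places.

Trapezoidal AUC_0→10.5 (intramuscular injection):
  [0→1.5]: (0.0+593.9)/2 × 1.5 = 445.425
  [1.5→7.5]: (593.9+133.2)/2 × 6 = 2181.3
  [7.5→8.5]: (133.2+102.6)/2 × 1 = 117.9
  [8.5→10]: (102.6+69.4)/2 × 1.5 = 129.0
  [10→10.5]: (69.4+60.9)/2 × 0.5 = 32.575
  Sum = 2906.2 ng/mL·h
F = (AUC_ev/D_ev)/(AUC_iv/D_iv) = (2906.2/200)/(5150/50) = 14.531/103 = 0.1411

F = 0.141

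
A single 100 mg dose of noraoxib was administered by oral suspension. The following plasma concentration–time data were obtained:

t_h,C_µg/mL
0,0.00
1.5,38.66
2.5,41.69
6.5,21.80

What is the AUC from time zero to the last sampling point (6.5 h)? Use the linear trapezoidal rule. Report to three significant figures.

Trapezoidal AUC_0→6.5:
  [0→1.5]: (0.00+38.66)/2 × 1.5 = 28.995
  [1.5→2.5]: (38.66+41.69)/2 × 1 = 40.175
  [2.5→6.5]: (41.69+21.80)/2 × 4 = 126.98
  Sum = 196.15 µg/mL·h

AUC = 196 µg/mL·h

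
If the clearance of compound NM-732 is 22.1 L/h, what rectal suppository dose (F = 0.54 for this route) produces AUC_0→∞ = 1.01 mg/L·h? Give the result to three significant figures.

Dose = CL × AUC_0→∞ / F
     = 22.1 × 1.01 / 0.54 = 41.3352 mg

Dose = 41.3 mg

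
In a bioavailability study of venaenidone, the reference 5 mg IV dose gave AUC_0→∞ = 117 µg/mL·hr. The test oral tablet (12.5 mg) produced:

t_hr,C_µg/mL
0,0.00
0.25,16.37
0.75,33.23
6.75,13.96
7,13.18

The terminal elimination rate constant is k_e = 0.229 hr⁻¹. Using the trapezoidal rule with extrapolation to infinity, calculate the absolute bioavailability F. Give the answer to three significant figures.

F = 0.742

Trapezoidal AUC_0→7 (oral tablet):
  [0→0.25]: (0.00+16.37)/2 × 0.25 = 2.04625
  [0.25→0.75]: (16.37+33.23)/2 × 0.5 = 12.4
  [0.75→6.75]: (33.23+13.96)/2 × 6 = 141.57
  [6.75→7]: (13.96+13.18)/2 × 0.25 = 3.3925
  Sum = 159.40875 µg/mL·hr
Tail: C_last/k_e = 13.18/0.229 = 57.555
AUC_0→∞ (oral tablet) = 159.40875 + 57.555 = 216.96375 µg/mL·hr
F = (AUC_ev/D_ev)/(AUC_iv/D_iv) = (216.96375/12.5)/(117/5) = 17.3571/23.4 = 0.7418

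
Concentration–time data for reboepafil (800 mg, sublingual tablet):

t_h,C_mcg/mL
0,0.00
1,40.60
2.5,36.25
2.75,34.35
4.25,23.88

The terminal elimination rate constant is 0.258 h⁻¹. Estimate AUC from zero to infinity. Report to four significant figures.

AUC = 223.0 mcg/mL·h

Trapezoidal AUC_0→4.25:
  [0→1]: (0.00+40.60)/2 × 1 = 20.3
  [1→2.5]: (40.60+36.25)/2 × 1.5 = 57.6375
  [2.5→2.75]: (36.25+34.35)/2 × 0.25 = 8.825
  [2.75→4.25]: (34.35+23.88)/2 × 1.5 = 43.6725
  Sum = 130.435 mcg/mL·h
Extrapolated tail: C_last / k_e = 23.88 / 0.258 = 92.558
AUC_0→∞ = 130.435 + 92.558 = 222.993 mcg/mL·h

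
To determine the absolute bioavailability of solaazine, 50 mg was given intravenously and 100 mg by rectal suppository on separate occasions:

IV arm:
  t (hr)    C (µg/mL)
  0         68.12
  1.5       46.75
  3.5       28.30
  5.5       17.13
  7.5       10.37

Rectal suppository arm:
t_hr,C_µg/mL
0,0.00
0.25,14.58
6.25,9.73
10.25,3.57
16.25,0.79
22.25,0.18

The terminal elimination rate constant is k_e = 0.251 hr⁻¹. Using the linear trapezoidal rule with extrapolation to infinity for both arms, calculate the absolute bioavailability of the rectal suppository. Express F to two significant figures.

Trapezoidal AUC_0→7.5 (IV):
  [0→1.5]: (68.12+46.75)/2 × 1.5 = 86.1525
  [1.5→3.5]: (46.75+28.30)/2 × 2 = 75.05
  [3.5→5.5]: (28.30+17.13)/2 × 2 = 45.43
  [5.5→7.5]: (17.13+10.37)/2 × 2 = 27.5
  Sum = 234.1325 µg/mL·hr
IV tail: 10.37/0.251 = 41.315; AUC_iv,0→∞ = 234.1325 + 41.315 = 275.4475 µg/mL·hr
Trapezoidal AUC_0→22.25 (rectal suppository):
  [0→0.25]: (0.00+14.58)/2 × 0.25 = 1.8225
  [0.25→6.25]: (14.58+9.73)/2 × 6 = 72.93
  [6.25→10.25]: (9.73+3.57)/2 × 4 = 26.6
  [10.25→16.25]: (3.57+0.79)/2 × 6 = 13.08
  [16.25→22.25]: (0.79+0.18)/2 × 6 = 2.91
  Sum = 117.3425 µg/mL·hr
rectal suppository tail: 0.18/0.251 = 0.717; AUC_ev,0→∞ = 117.3425 + 0.717 = 118.0595 µg/mL·hr
F = (AUC_ev/D_ev)/(AUC_iv/D_iv) = (118.0595/100)/(275.4475/50) = 1.180595/5.50895 = 0.2143

F = 0.21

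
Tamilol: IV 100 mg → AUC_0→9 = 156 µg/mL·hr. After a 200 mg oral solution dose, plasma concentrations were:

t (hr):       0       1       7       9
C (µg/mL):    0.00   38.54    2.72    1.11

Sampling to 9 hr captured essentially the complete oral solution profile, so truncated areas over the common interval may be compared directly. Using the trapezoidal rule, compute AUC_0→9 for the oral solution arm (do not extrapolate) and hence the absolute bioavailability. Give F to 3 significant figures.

Trapezoidal AUC_0→9 (oral solution):
  [0→1]: (0.00+38.54)/2 × 1 = 19.27
  [1→7]: (38.54+2.72)/2 × 6 = 123.78
  [7→9]: (2.72+1.11)/2 × 2 = 3.83
  Sum = 146.88 µg/mL·hr
F = (AUC_ev/D_ev)/(AUC_iv/D_iv) = (146.88/200)/(156/100) = 0.7344/1.56 = 0.4708

F = 0.471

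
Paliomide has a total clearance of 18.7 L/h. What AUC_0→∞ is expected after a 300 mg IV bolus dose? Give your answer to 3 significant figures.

AUC = 16.0 mg/L·h

AUC_0→∞ = Dose_iv / CL
        = 300 / 18.7 = 16.0428 mg/L·h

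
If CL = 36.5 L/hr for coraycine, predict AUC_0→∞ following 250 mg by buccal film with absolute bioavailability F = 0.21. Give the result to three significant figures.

AUC = 1.44 mg/L·hr

AUC_0→∞ = F × Dose / CL
        = 0.21 × 250 / 36.5 = 1.43836 mg/L·hr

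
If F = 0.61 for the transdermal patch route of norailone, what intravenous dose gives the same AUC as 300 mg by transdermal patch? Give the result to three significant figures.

Systemic exposure from an extravascular dose = F × D_ev, so the equivalent IV dose is F × D_ev.
D_iv = F × D_ev = 0.61 × 300 = 183 mg

D_iv = 183 mg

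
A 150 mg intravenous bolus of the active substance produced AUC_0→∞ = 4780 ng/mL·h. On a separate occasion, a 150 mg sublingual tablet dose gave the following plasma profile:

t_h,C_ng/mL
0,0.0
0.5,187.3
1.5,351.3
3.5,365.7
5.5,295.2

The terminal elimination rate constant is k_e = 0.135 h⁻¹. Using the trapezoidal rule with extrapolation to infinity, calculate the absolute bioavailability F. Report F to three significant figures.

F = 0.812

Trapezoidal AUC_0→5.5 (sublingual tablet):
  [0→0.5]: (0.0+187.3)/2 × 0.5 = 46.825
  [0.5→1.5]: (187.3+351.3)/2 × 1 = 269.3
  [1.5→3.5]: (351.3+365.7)/2 × 2 = 717.0
  [3.5→5.5]: (365.7+295.2)/2 × 2 = 660.9
  Sum = 1694.025 ng/mL·h
Tail: C_last/k_e = 295.2/0.135 = 2186.667
AUC_0→∞ (sublingual tablet) = 1694.025 + 2186.667 = 3880.692 ng/mL·h
F = (AUC_ev/D_ev)/(AUC_iv/D_iv) = (3880.692/150)/(4780/150) = 25.87128/31.8667 = 0.8119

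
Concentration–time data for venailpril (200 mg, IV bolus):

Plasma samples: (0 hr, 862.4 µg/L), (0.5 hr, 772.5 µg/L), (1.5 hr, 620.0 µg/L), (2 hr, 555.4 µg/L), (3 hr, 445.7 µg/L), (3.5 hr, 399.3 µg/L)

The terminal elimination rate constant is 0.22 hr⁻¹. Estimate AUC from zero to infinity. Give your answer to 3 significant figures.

Trapezoidal AUC_0→3.5:
  [0→0.5]: (862.4+772.5)/2 × 0.5 = 408.725
  [0.5→1.5]: (772.5+620.0)/2 × 1 = 696.25
  [1.5→2]: (620.0+555.4)/2 × 0.5 = 293.85
  [2→3]: (555.4+445.7)/2 × 1 = 500.55
  [3→3.5]: (445.7+399.3)/2 × 0.5 = 211.25
  Sum = 2110.625 µg/L·hr
Extrapolated tail: C_last / k_e = 399.3 / 0.22 = 1815.000
AUC_0→∞ = 2110.625 + 1815.000 = 3925.625 µg/L·hr

AUC = 3930 µg/L·hr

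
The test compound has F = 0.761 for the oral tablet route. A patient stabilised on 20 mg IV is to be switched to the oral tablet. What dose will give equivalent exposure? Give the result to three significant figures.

D_oral = 26.3 mg

For equal systemic exposure: F × D_ev = D_iv
D_ev = D_iv / F = 20 / 0.761 = 26.2812 mg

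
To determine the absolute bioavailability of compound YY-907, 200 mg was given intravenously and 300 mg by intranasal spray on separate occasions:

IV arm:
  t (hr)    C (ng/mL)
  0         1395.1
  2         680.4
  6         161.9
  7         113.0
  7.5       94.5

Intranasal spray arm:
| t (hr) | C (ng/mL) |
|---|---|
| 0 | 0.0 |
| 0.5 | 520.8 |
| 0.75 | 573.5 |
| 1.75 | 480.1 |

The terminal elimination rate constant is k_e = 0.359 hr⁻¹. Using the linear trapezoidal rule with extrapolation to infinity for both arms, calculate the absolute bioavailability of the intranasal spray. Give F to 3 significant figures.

Trapezoidal AUC_0→7.5 (IV):
  [0→2]: (1395.1+680.4)/2 × 2 = 2075.5
  [2→6]: (680.4+161.9)/2 × 4 = 1684.6
  [6→7]: (161.9+113.0)/2 × 1 = 137.45
  [7→7.5]: (113.0+94.5)/2 × 0.5 = 51.875
  Sum = 3949.425 ng/mL·hr
IV tail: 94.5/0.359 = 263.231; AUC_iv,0→∞ = 3949.425 + 263.231 = 4212.656 ng/mL·hr
Trapezoidal AUC_0→1.75 (intranasal spray):
  [0→0.5]: (0.0+520.8)/2 × 0.5 = 130.2
  [0.5→0.75]: (520.8+573.5)/2 × 0.25 = 136.7875
  [0.75→1.75]: (573.5+480.1)/2 × 1 = 526.8
  Sum = 793.7875 ng/mL·hr
intranasal spray tail: 480.1/0.359 = 1337.326; AUC_ev,0→∞ = 793.7875 + 1337.326 = 2131.1135 ng/mL·hr
F = (AUC_ev/D_ev)/(AUC_iv/D_iv) = (2131.1135/300)/(4212.656/200) = 7.10371/21.06328 = 0.3373

F = 0.337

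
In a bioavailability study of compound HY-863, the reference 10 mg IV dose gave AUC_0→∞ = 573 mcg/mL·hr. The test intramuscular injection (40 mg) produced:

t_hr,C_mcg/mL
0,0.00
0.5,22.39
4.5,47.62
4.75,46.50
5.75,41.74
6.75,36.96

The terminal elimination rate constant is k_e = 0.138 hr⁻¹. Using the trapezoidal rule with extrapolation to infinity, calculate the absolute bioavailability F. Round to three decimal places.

Trapezoidal AUC_0→6.75 (intramuscular injection):
  [0→0.5]: (0.00+22.39)/2 × 0.5 = 5.5975
  [0.5→4.5]: (22.39+47.62)/2 × 4 = 140.02
  [4.5→4.75]: (47.62+46.50)/2 × 0.25 = 11.765
  [4.75→5.75]: (46.50+41.74)/2 × 1 = 44.12
  [5.75→6.75]: (41.74+36.96)/2 × 1 = 39.35
  Sum = 240.8525 mcg/mL·hr
Tail: C_last/k_e = 36.96/0.138 = 267.826
AUC_0→∞ (intramuscular injection) = 240.8525 + 267.826 = 508.6785 mcg/mL·hr
F = (AUC_ev/D_ev)/(AUC_iv/D_iv) = (508.6785/40)/(573/10) = 12.717/57.3 = 0.2219

F = 0.222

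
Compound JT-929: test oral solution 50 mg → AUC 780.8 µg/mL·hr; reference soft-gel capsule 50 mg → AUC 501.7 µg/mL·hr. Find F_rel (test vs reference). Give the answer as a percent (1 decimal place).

F_rel = 155.6%

F_rel = (AUC_test/D_test) / (AUC_ref/D_ref)
      = (780.8/50) / (501.7/50)
      = 15.616 / 10.034 = 1.5563 = 155.63%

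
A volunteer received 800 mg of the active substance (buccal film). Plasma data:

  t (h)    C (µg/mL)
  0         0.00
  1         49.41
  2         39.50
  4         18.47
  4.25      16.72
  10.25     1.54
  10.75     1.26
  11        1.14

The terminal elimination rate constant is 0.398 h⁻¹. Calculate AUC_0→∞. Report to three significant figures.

AUC = 190 µg/mL·h

Trapezoidal AUC_0→11:
  [0→1]: (0.00+49.41)/2 × 1 = 24.705
  [1→2]: (49.41+39.50)/2 × 1 = 44.455
  [2→4]: (39.50+18.47)/2 × 2 = 57.97
  [4→4.25]: (18.47+16.72)/2 × 0.25 = 4.39875
  [4.25→10.25]: (16.72+1.54)/2 × 6 = 54.78
  [10.25→10.75]: (1.54+1.26)/2 × 0.5 = 0.7
  [10.75→11]: (1.26+1.14)/2 × 0.25 = 0.3
  Sum = 187.30875 µg/mL·h
Extrapolated tail: C_last / k_e = 1.14 / 0.398 = 2.864
AUC_0→∞ = 187.30875 + 2.864 = 190.17275 µg/mL·h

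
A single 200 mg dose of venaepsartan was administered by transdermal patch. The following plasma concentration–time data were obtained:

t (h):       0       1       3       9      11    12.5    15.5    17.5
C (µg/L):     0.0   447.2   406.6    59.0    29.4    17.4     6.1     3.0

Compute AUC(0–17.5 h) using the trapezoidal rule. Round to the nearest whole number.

AUC = 2642 µg/L·h

Trapezoidal AUC_0→17.5:
  [0→1]: (0.0+447.2)/2 × 1 = 223.6
  [1→3]: (447.2+406.6)/2 × 2 = 853.8
  [3→9]: (406.6+59.0)/2 × 6 = 1396.8
  [9→11]: (59.0+29.4)/2 × 2 = 88.4
  [11→12.5]: (29.4+17.4)/2 × 1.5 = 35.1
  [12.5→15.5]: (17.4+6.1)/2 × 3 = 35.25
  [15.5→17.5]: (6.1+3.0)/2 × 2 = 9.1
  Sum = 2642.05 µg/L·h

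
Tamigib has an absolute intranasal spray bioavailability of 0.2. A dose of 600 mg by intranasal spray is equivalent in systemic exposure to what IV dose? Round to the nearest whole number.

Systemic exposure from an extravascular dose = F × D_ev, so the equivalent IV dose is F × D_ev.
D_iv = F × D_ev = 0.2 × 600 = 120 mg

D_iv = 120 mg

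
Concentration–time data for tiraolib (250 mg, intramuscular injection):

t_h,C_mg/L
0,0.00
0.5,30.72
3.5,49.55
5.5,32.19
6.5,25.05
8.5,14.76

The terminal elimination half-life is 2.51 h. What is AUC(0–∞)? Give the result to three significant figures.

AUC = 332 mg/L·h

Trapezoidal AUC_0→8.5:
  [0→0.5]: (0.00+30.72)/2 × 0.5 = 7.68
  [0.5→3.5]: (30.72+49.55)/2 × 3 = 120.405
  [3.5→5.5]: (49.55+32.19)/2 × 2 = 81.74
  [5.5→6.5]: (32.19+25.05)/2 × 1 = 28.62
  [6.5→8.5]: (25.05+14.76)/2 × 2 = 39.81
  Sum = 278.255 mg/L·h
k_e = ln2 / t½ = 0.693147 / 2.51 = 0.2762 h^-1
Extrapolated tail: C_last / k_e = 14.76 / 0.2762 = 53.440
AUC_0→∞ = 278.255 + 53.440 = 331.695 mg/L·h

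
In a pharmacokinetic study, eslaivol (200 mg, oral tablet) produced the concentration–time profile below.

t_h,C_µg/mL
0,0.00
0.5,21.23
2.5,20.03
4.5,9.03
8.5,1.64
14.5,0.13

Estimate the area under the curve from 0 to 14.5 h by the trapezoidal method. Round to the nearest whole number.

Trapezoidal AUC_0→14.5:
  [0→0.5]: (0.00+21.23)/2 × 0.5 = 5.3075
  [0.5→2.5]: (21.23+20.03)/2 × 2 = 41.26
  [2.5→4.5]: (20.03+9.03)/2 × 2 = 29.06
  [4.5→8.5]: (9.03+1.64)/2 × 4 = 21.34
  [8.5→14.5]: (1.64+0.13)/2 × 6 = 5.31
  Sum = 102.2775 µg/mL·h

AUC = 102 µg/mL·h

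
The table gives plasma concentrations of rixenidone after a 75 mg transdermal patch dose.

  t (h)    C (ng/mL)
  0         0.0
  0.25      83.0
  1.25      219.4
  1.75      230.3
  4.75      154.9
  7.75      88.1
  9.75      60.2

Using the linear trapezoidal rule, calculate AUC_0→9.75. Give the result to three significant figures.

AUC = 1360 ng/mL·h

Trapezoidal AUC_0→9.75:
  [0→0.25]: (0.0+83.0)/2 × 0.25 = 10.375
  [0.25→1.25]: (83.0+219.4)/2 × 1 = 151.2
  [1.25→1.75]: (219.4+230.3)/2 × 0.5 = 112.425
  [1.75→4.75]: (230.3+154.9)/2 × 3 = 577.8
  [4.75→7.75]: (154.9+88.1)/2 × 3 = 364.5
  [7.75→9.75]: (88.1+60.2)/2 × 2 = 148.3
  Sum = 1364.6 ng/mL·h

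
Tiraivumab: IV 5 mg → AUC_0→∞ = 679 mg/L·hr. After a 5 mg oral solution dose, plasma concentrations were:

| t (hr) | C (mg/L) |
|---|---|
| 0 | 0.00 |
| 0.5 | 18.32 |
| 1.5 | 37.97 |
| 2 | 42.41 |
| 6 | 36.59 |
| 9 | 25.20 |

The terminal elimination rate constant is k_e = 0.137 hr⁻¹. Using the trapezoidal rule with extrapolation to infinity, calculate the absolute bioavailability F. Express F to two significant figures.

F = 0.72

Trapezoidal AUC_0→9 (oral solution):
  [0→0.5]: (0.00+18.32)/2 × 0.5 = 4.58
  [0.5→1.5]: (18.32+37.97)/2 × 1 = 28.145
  [1.5→2]: (37.97+42.41)/2 × 0.5 = 20.095
  [2→6]: (42.41+36.59)/2 × 4 = 158.0
  [6→9]: (36.59+25.20)/2 × 3 = 92.685
  Sum = 303.505 mg/L·hr
Tail: C_last/k_e = 25.20/0.137 = 183.942
AUC_0→∞ (oral solution) = 303.505 + 183.942 = 487.447 mg/L·hr
F = (AUC_ev/D_ev)/(AUC_iv/D_iv) = (487.447/5)/(679/5) = 97.4894/135.8 = 0.7179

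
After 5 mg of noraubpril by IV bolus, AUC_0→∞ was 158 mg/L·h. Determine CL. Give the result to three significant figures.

CL = 0.0316 L/h

CL = Dose_iv / AUC_0→∞
   = 5 / 158 = 0.0316456 L/h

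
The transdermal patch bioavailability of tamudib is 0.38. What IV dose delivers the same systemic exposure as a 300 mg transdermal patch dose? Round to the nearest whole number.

Systemic exposure from an extravascular dose = F × D_ev, so the equivalent IV dose is F × D_ev.
D_iv = F × D_ev = 0.38 × 300 = 114 mg

D_iv = 114 mg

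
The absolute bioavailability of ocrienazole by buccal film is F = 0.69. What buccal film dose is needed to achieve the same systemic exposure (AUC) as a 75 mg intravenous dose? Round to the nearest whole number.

For equal systemic exposure: F × D_ev = D_iv
D_ev = D_iv / F = 75 / 0.69 = 108.696 mg

D_buccal = 109 mg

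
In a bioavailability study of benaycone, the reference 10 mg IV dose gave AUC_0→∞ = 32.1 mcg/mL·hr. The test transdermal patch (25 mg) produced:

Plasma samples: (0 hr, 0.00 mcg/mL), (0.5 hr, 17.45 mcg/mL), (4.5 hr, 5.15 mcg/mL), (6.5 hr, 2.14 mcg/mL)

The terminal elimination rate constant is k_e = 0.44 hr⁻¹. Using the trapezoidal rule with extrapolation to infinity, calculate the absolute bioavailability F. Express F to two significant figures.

F = 0.77

Trapezoidal AUC_0→6.5 (transdermal patch):
  [0→0.5]: (0.00+17.45)/2 × 0.5 = 4.3625
  [0.5→4.5]: (17.45+5.15)/2 × 4 = 45.2
  [4.5→6.5]: (5.15+2.14)/2 × 2 = 7.29
  Sum = 56.8525 mcg/mL·hr
Tail: C_last/k_e = 2.14/0.44 = 4.864
AUC_0→∞ (transdermal patch) = 56.8525 + 4.864 = 61.7165 mcg/mL·hr
F = (AUC_ev/D_ev)/(AUC_iv/D_iv) = (61.7165/25)/(32.1/10) = 2.46866/3.21 = 0.7691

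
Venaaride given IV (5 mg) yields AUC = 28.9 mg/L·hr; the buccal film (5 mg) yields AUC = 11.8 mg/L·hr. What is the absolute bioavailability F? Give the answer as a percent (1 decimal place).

F = (AUC_ev / D_ev) / (AUC_iv / D_iv)
  = (11.8/5) / (28.9/5)
  = 2.36 / 5.78 = 0.4083
  = 40.83%

F = 40.8%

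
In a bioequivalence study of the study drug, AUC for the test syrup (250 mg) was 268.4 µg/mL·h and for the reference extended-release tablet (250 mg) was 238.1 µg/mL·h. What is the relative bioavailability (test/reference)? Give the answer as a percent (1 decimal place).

F_rel = (AUC_test/D_test) / (AUC_ref/D_ref)
      = (268.4/250) / (238.1/250)
      = 1.0736 / 0.9524 = 1.1273 = 112.73%

F_rel = 112.7%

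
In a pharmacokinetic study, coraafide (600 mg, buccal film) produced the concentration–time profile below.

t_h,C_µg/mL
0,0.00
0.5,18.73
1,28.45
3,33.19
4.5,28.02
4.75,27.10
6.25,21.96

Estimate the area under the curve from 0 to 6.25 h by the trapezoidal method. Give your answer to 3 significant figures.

Trapezoidal AUC_0→6.25:
  [0→0.5]: (0.00+18.73)/2 × 0.5 = 4.6825
  [0.5→1]: (18.73+28.45)/2 × 0.5 = 11.795
  [1→3]: (28.45+33.19)/2 × 2 = 61.64
  [3→4.5]: (33.19+28.02)/2 × 1.5 = 45.9075
  [4.5→4.75]: (28.02+27.10)/2 × 0.25 = 6.89
  [4.75→6.25]: (27.10+21.96)/2 × 1.5 = 36.795
  Sum = 167.71 µg/mL·h

AUC = 168 µg/mL·h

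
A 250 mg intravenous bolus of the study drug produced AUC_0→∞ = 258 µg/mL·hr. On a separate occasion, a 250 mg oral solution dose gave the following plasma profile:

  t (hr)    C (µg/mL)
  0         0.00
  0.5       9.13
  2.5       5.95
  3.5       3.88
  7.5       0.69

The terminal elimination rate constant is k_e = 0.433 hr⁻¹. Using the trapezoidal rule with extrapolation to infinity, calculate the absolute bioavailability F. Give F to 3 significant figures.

Trapezoidal AUC_0→7.5 (oral solution):
  [0→0.5]: (0.00+9.13)/2 × 0.5 = 2.2825
  [0.5→2.5]: (9.13+5.95)/2 × 2 = 15.08
  [2.5→3.5]: (5.95+3.88)/2 × 1 = 4.915
  [3.5→7.5]: (3.88+0.69)/2 × 4 = 9.14
  Sum = 31.4175 µg/mL·hr
Tail: C_last/k_e = 0.69/0.433 = 1.594
AUC_0→∞ (oral solution) = 31.4175 + 1.594 = 33.0115 µg/mL·hr
F = (AUC_ev/D_ev)/(AUC_iv/D_iv) = (33.0115/250)/(258/250) = 0.132046/1.032 = 0.1280

F = 0.128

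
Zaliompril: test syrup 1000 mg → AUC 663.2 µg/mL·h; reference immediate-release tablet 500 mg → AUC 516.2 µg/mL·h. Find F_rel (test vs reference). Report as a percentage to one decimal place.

F_rel = 64.2%

F_rel = (AUC_test/D_test) / (AUC_ref/D_ref)
      = (663.2/1000) / (516.2/500)
      = 0.6632 / 1.0324 = 0.6424 = 64.24%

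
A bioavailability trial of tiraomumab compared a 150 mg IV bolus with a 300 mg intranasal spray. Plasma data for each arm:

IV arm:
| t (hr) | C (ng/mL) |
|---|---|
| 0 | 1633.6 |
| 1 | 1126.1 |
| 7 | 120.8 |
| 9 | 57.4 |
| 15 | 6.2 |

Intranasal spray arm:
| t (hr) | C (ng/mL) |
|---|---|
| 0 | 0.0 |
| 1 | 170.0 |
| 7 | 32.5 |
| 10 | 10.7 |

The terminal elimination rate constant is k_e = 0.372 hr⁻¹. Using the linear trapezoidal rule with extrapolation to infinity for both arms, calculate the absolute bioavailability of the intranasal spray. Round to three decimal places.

F = 0.071

Trapezoidal AUC_0→15 (IV):
  [0→1]: (1633.6+1126.1)/2 × 1 = 1379.85
  [1→7]: (1126.1+120.8)/2 × 6 = 3740.7
  [7→9]: (120.8+57.4)/2 × 2 = 178.2
  [9→15]: (57.4+6.2)/2 × 6 = 190.8
  Sum = 5489.55 ng/mL·hr
IV tail: 6.2/0.372 = 16.667; AUC_iv,0→∞ = 5489.55 + 16.667 = 5506.217 ng/mL·hr
Trapezoidal AUC_0→10 (intranasal spray):
  [0→1]: (0.0+170.0)/2 × 1 = 85.0
  [1→7]: (170.0+32.5)/2 × 6 = 607.5
  [7→10]: (32.5+10.7)/2 × 3 = 64.8
  Sum = 757.3 ng/mL·hr
intranasal spray tail: 10.7/0.372 = 28.763; AUC_ev,0→∞ = 757.3 + 28.763 = 786.063 ng/mL·hr
F = (AUC_ev/D_ev)/(AUC_iv/D_iv) = (786.063/300)/(5506.217/150) = 2.62021/36.7081 = 0.0714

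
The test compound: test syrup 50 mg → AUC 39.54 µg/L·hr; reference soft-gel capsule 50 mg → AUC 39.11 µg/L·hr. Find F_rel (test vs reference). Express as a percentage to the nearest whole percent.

F_rel = 101%

F_rel = (AUC_test/D_test) / (AUC_ref/D_ref)
      = (39.54/50) / (39.11/50)
      = 0.7908 / 0.7822 = 1.0110 = 101.10%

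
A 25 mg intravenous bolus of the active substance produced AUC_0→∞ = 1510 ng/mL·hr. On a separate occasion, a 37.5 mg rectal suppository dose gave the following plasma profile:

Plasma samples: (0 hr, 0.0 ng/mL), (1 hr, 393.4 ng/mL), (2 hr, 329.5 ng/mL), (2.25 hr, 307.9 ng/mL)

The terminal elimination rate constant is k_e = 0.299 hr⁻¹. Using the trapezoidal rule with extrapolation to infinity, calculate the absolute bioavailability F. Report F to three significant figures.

F = 0.736

Trapezoidal AUC_0→2.25 (rectal suppository):
  [0→1]: (0.0+393.4)/2 × 1 = 196.7
  [1→2]: (393.4+329.5)/2 × 1 = 361.45
  [2→2.25]: (329.5+307.9)/2 × 0.25 = 79.675
  Sum = 637.825 ng/mL·hr
Tail: C_last/k_e = 307.9/0.299 = 1029.766
AUC_0→∞ (rectal suppository) = 637.825 + 1029.766 = 1667.591 ng/mL·hr
F = (AUC_ev/D_ev)/(AUC_iv/D_iv) = (1667.591/37.5)/(1510/25) = 44.4691/60.4 = 0.7362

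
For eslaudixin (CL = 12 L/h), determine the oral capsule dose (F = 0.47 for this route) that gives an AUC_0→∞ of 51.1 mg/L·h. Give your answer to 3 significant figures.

Dose = 1300 mg

Dose = CL × AUC_0→∞ / F
     = 12 × 51.1 / 0.47 = 1304.68 mg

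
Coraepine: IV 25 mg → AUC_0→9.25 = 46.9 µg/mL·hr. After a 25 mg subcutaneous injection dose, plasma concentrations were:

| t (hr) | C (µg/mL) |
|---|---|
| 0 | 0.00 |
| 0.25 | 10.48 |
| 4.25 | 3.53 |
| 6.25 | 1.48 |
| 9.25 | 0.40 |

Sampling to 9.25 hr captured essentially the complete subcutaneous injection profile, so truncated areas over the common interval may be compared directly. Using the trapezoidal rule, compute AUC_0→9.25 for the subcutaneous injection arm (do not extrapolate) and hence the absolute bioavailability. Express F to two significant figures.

F = 0.79

Trapezoidal AUC_0→9.25 (subcutaneous injection):
  [0→0.25]: (0.00+10.48)/2 × 0.25 = 1.31
  [0.25→4.25]: (10.48+3.53)/2 × 4 = 28.02
  [4.25→6.25]: (3.53+1.48)/2 × 2 = 5.01
  [6.25→9.25]: (1.48+0.40)/2 × 3 = 2.82
  Sum = 37.16 µg/mL·hr
F = (AUC_ev/D_ev)/(AUC_iv/D_iv) = (37.16/25)/(46.9/25) = 1.4864/1.876 = 0.7923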